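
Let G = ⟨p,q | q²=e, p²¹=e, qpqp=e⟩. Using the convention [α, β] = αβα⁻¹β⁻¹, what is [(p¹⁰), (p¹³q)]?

[(p¹⁰), (p¹³q)] = (p¹⁰)·(p¹³q)·(p¹⁰)⁻¹·(p¹³q)⁻¹.
  (p¹⁰) · (p¹³q) = p²q
  (p²q) · (p¹¹) = p¹²q
  (p¹²q) · (p¹³q) = p²⁰

Answer: p²⁰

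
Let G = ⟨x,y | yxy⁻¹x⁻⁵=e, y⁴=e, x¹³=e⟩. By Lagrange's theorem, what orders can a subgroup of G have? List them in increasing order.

|G| = 52 = 2² · 13. By Lagrange's theorem the order of any subgroup divides 52; the divisors of 52 are 1, 2, 4, 13, 26, 52.

Answer: 1, 2, 4, 13, 26, 52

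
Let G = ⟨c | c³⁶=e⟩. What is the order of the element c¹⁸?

Compute successive powers until reaching e:
  (c¹⁸)¹ = c¹⁸, (c¹⁸)² = e.
The smallest positive k with (c¹⁸)ᵏ = e is 2.

Answer: 2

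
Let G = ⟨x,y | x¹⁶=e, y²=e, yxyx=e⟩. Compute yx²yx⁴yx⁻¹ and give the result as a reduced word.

Multiply left to right, reducing at each step:
  y · x² = x¹⁴y
  (x¹⁴y) · y = x¹⁴
  (x¹⁴) · x⁴ = x²
  (x²) · y = x²y
  (x²y) · x⁻¹ = x³y

Answer: x³y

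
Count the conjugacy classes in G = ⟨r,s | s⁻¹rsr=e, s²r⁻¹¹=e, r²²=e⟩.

The conjugacy classes (representative and size) are:
  [e] (size 1), [r²¹] (size 2), [r²] (size 2), [r³] (size 2), [r¹⁸] (size 2), [r¹⁷] (size 2), [r⁶] (size 2), [r⁷] (size 2), [r⁸] (size 2), [r¹³] (size 2), [r¹²] (size 2), [r¹¹] (size 1), [r¹⁰s] (size 11), [r⁷s] (size 11).
Class equation: 1 + 2 + 2 + 2 + 2 + 2 + 2 + 2 + 2 + 2 + 2 + 1 + 11 + 11 = 44 = |G|. So G has 14 conjugacy classes.

Answer: 14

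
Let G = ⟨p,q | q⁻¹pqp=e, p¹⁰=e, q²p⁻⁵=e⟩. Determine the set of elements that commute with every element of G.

An element z ∈ Z(G) iff z commutes with every generator.
For example p⁵ is central: (p⁵)·p = p⁶ = p·(p⁵); (p⁵)·q = q⁻¹ = q·(p⁵).
Whereas p ∉ Z(G) since p·q = pq ≠ p⁴q⁻¹ = q·p.
Checking each of the 20 elements this way gives Z(G) = {e, p⁵}, of order 2.

Answer: {e, p⁵}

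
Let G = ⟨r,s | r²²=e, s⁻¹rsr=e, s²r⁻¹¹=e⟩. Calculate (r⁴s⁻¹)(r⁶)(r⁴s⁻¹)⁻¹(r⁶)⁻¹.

[(r⁴s⁻¹), (r⁶)] = (r⁴s⁻¹)·(r⁶)·(r⁴s⁻¹)⁻¹·(r⁶)⁻¹.
  (r⁴s⁻¹) · (r⁶) = r⁹s
  (r⁹s) · (r⁴s) = r¹⁶
  (r¹⁶) · (r¹⁶) = r¹⁰

Answer: r¹⁰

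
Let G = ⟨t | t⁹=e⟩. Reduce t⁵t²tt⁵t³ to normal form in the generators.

Multiply left to right, reducing at each step:
  (t⁵) · t² = t⁷
  (t⁷) · t = t⁸
  (t⁸) · t⁵ = t⁴
  (t⁴) · t³ = t⁷

Answer: t⁷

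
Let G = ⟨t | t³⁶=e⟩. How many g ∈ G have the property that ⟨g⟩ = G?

G is cyclic of order 36. An element generates G iff its order is 36, and a cyclic group of order 36 has exactly φ(36) = 12 such elements.

Answer: 12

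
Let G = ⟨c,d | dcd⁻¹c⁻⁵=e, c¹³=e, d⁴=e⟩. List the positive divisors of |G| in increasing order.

|G| = 52 = 2² · 13. By Lagrange's theorem the order of any subgroup divides 52; the divisors of 52 are 1, 2, 4, 13, 26, 52.

Answer: 1, 2, 4, 13, 26, 52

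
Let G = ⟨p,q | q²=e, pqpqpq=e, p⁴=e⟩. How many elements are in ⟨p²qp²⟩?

|⟨p²qp²⟩| equals the order of p²qp². Compute successive powers until reaching e:
  (p²qp²)¹ = p²qp², (p²qp²)² = e.
The smallest positive k with (p²qp²)ᵏ = e is 2, so |⟨p²qp²⟩| = 2.

Answer: 2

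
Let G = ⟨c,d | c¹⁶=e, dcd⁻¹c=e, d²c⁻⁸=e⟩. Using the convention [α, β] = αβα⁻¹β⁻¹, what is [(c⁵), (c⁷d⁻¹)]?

[(c⁵), (c⁷d⁻¹)] = (c⁵)·(c⁷d⁻¹)·(c⁵)⁻¹·(c⁷d⁻¹)⁻¹.
  (c⁵) · (c⁷d⁻¹) = c⁴d
  (c⁴d) · (c¹¹) = cd⁻¹
  (cd⁻¹) · (c⁷d) = c¹⁰

Answer: c¹⁰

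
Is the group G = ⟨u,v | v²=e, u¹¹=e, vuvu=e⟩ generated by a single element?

Every cyclic group is abelian. But u·v = uv while v·u = u¹⁰v, so u·v ≠ v·u and G is not abelian. Hence G is not cyclic.

Answer: No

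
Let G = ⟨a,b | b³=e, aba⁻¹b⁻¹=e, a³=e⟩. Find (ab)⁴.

Compute successive powers of (ab), reducing at each step:
  (ab)²: (ab) · a = a²b;   (a²b) · b = a²b²
  (ab)³: (a²b²) · a = b²;   (b²) · b = e
  (ab)⁴: e · a = a;   a · b = ab

Answer: ab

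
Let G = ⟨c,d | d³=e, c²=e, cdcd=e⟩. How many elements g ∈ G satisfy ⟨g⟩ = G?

⟨g⟩ = G would require ord(g) = |G| = 6, but the maximum element order in G is 3 < 6. So G is not cyclic and no single element generates it: the count is 0.

Answer: 0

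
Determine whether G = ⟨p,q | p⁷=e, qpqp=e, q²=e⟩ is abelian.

p·q = pq but q·p = p⁶q, so p·q ≠ q·p and G is not abelian.

Answer: No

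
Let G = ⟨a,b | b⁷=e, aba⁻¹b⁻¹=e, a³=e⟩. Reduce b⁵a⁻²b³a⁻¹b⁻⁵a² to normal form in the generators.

Multiply left to right, reducing at each step:
  (b⁵) · a⁻² = ab⁵
  (ab⁵) · b³ = ab
  (ab) · a⁻¹ = b
  b · b⁻⁵ = b³
  (b³) · a² = a²b³

Answer: a²b³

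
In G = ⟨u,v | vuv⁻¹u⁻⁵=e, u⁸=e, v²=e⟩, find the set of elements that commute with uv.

⟨uv⟩ ⊆ C_G(uv) since powers of uv commute with uv; so |C_G(uv)| ≥ |⟨uv⟩| = 8.
By orbit–stabilizer, |C_G(uv)| = |G| / |conj. class of uv| = 16 / 2 = 8.
The 8 elements commuting with uv are {e, u², u⁴, u⁶, u⁵v, uv, u⁷v, u³v}.

Answer: {e, u², u⁴, u⁶, u⁵v, uv, u⁷v, u³v}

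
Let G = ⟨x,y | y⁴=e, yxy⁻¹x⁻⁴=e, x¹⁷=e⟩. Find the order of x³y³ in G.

Compute successive powers until reaching e:
  (x³y³)¹ = x³y³, (x³y³)² = x⁸y², (x³y³)³ = x⁵y, (x³y³)⁴ = e.
The smallest positive k with (x³y³)ᵏ = e is 4.

Answer: 4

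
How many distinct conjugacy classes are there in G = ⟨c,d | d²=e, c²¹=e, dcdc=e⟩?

The conjugacy classes (representative and size) are:
  [e] (size 1), [c²⁰] (size 2), [c²] (size 2), [c³] (size 2), [c¹⁷] (size 2), [c⁵] (size 2), [c⁶] (size 2), [c⁷] (size 2), [c⁸] (size 2), [c⁹] (size 2), [c¹⁰] (size 2), [d] (size 21).
Class equation: 1 + 2 + 2 + 2 + 2 + 2 + 2 + 2 + 2 + 2 + 2 + 21 = 42 = |G|. So G has 12 conjugacy classes.

Answer: 12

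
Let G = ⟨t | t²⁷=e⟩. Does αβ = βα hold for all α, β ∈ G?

G has a single generator, so G is cyclic and hence abelian.

Answer: Yes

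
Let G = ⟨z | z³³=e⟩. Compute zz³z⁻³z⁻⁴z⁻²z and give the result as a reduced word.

Multiply left to right, reducing at each step:
  z · z³ = z⁴
  (z⁴) · z⁻³ = z
  z · z⁻⁴ = z³⁰
  (z³⁰) · z⁻² = z²⁸
  (z²⁸) · z = z²⁹

Answer: z²⁹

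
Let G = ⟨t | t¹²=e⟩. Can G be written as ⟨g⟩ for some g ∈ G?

|G| = 12. The element t has order 12 (its powers give 12 distinct elements), so ⟨t⟩ = G and G is cyclic.

Answer: Yes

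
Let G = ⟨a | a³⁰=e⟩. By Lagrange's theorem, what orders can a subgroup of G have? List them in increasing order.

|G| = 30 = 2 · 3 · 5. By Lagrange's theorem the order of any subgroup divides 30; the divisors of 30 are 1, 2, 3, 5, 6, 10, 15, 30.

Answer: 1, 2, 3, 5, 6, 10, 15, 30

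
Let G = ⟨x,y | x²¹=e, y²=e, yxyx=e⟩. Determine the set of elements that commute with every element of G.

An element z ∈ Z(G) iff z commutes with every generator.
For example e is central: e·x = x = x·e; e·y = y = y·e.
Whereas x ∉ Z(G) since x·y = xy ≠ x²⁰y = y·x.
Checking each of the 42 elements this way gives Z(G) = {e}, of order 1.

Answer: {e}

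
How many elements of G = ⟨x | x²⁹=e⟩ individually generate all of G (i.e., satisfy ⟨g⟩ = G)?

G is cyclic of order 29. An element generates G iff its order is 29, and a cyclic group of order 29 has exactly φ(29) = 28 such elements.

Answer: 28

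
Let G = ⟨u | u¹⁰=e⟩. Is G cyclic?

|G| = 10. The element u has order 10 (its powers give 10 distinct elements), so ⟨u⟩ = G and G is cyclic.

Answer: Yes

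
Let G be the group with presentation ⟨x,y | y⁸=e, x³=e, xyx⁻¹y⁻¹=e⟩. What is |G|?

Enumerate words in the generators, reducing via the relations: the distinct elements are
  {e, x, y, xy, x², y², y³, y⁴, y⁵, y⁶, y⁷, xy², xy³, xy⁴, xy⁵, xy⁶, xy⁷, x²y, x²y², x²y³, x²y⁴, x²y⁵, x²y⁶, x²y⁷}.
No further products give new elements, so |G| = 24.

Answer: 24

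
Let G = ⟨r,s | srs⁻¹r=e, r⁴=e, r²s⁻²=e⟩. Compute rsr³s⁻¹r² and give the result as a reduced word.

Multiply left to right, reducing at each step:
  r · s = rs
  (rs) · r³ = s⁻¹
  (s⁻¹) · s⁻¹ = r²
  (r²) · r² = e

Answer: e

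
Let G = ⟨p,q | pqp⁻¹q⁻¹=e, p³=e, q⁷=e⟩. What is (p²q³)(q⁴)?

Compute (p²q³) · (q⁴) by multiplying left to right and reducing via the relations at each step:
  (p²q³) · q⁴ = p²

Answer: p²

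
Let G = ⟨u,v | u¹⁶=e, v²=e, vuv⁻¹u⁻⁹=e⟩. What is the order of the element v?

Compute successive powers until reaching e:
  v¹ = v, v² = e.
The smallest positive k with vᵏ = e is 2.

Answer: 2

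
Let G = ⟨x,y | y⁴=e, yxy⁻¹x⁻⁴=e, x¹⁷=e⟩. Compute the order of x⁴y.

Compute successive powers until reaching e:
  (x⁴y)¹ = x⁴y, (x⁴y)² = x³y², (x⁴y)³ = x¹⁶y³, (x⁴y)⁴ = e.
The smallest positive k with (x⁴y)ᵏ = e is 4.

Answer: 4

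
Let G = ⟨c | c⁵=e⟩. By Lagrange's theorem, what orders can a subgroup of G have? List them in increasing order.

|G| = 5 = 5. By Lagrange's theorem the order of any subgroup divides 5; the divisors of 5 are 1, 5.

Answer: 1, 5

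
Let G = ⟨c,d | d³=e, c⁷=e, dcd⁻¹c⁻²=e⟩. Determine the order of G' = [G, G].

G' = [G, G] is generated by all commutators. The generator-pair commutators are: [c, d] = c⁶.
The subgroup they normally generate is {e, c, c², c³, c⁴, c⁵, c⁶}, of order 7.
Check: |G/G'| = 21/7 = 3 is the order of the abelianisation.

Answer: 7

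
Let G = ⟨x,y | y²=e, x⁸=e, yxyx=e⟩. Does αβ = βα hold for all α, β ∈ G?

x·y = xy but y·x = x⁷y, so x·y ≠ y·x and G is not abelian.

Answer: No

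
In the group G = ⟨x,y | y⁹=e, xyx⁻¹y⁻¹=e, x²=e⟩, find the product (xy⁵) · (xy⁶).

Compute (xy⁵) · (xy⁶) by multiplying left to right and reducing via the relations at each step:
  (xy⁵) · x = y⁵
  (y⁵) · y⁶ = y²

Answer: y²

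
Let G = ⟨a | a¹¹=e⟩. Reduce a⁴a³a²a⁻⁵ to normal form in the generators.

Multiply left to right, reducing at each step:
  (a⁴) · a³ = a⁷
  (a⁷) · a² = a⁹
  (a⁹) · a⁻⁵ = a⁴

Answer: a⁴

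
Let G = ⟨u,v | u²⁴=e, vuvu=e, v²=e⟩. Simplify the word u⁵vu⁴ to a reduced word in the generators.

Multiply left to right, reducing at each step:
  (u⁵) · v = u⁵v
  (u⁵v) · u⁴ = uv

Answer: uv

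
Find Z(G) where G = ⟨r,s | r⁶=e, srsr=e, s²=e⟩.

An element z ∈ Z(G) iff z commutes with every generator.
For example r³ is central: (r³)·r = r⁴ = r·(r³); (r³)·s = r³s = s·(r³).
Whereas r ∉ Z(G) since r·s = rs ≠ r⁵s = s·r.
Checking each of the 12 elements this way gives Z(G) = {e, r³}, of order 2.

Answer: {e, r³}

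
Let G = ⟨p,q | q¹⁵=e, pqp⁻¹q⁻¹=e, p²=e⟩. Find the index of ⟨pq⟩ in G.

First find ord(pq) by computing successive powers:
  (pq)¹ = pq, (pq)² = q², (pq)³ = pq³, (pq)⁴ = q⁴, (pq)⁵ = pq⁵, (pq)⁶ = q⁶, (pq)⁷ = pq⁷, (pq)⁸ = q⁸, (pq)⁹ = pq⁹, (pq)¹⁰ = q¹⁰, (pq)¹¹ = pq¹¹, (pq)¹² = q¹², (pq)¹³ = pq¹³, (pq)¹⁴ = q¹⁴, (pq)¹⁵ = p, (pq)¹⁶ = q, (pq)¹⁷ = pq², (pq)¹⁸ = q³, (pq)¹⁹ = pq⁴, (pq)²⁰ = q⁵, (pq)²¹ = pq⁶, (pq)²² = q⁷, (pq)²³ = pq⁸, (pq)²⁴ = q⁹, (pq)²⁵ = pq¹⁰, (pq)²⁶ = q¹¹, (pq)²⁷ = pq¹², (pq)²⁸ = q¹³, (pq)²⁹ = pq¹⁴, (pq)³⁰ = e.
So |⟨pq⟩| = ord(pq) = 30. With |G| = 30, by Lagrange [G : ⟨pq⟩] = 30/30 = 1.

Answer: 1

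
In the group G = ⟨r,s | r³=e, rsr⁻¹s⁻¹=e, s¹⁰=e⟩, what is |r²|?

Compute successive powers until reaching e:
  (r²)¹ = r², (r²)² = r, (r²)³ = e.
The smallest positive k with (r²)ᵏ = e is 3.

Answer: 3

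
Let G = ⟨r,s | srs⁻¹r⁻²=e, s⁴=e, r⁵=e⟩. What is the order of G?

Enumerate words in the generators, reducing via the relations: the distinct elements are
  {e, r, s, rs, r², r³, r⁴, s², s³, rs², rs³, r²s, r³s, r⁴s, r²s², r²s³, r³s², r³s³, r⁴s², r⁴s³}.
No further products give new elements, so |G| = 20.

Answer: 20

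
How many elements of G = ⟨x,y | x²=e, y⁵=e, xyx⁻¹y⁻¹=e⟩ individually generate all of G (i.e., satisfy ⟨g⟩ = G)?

G is cyclic of order 10. An element generates G iff its order is 10, and a cyclic group of order 10 has exactly φ(10) = 4 such elements.

Answer: 4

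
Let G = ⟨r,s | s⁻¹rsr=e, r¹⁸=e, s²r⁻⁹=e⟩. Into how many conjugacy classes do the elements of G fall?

The conjugacy classes (representative and size) are:
  [e] (size 1), [r¹⁷] (size 2), [r¹⁶] (size 2), [r³] (size 2), [r¹⁴] (size 2), [r¹³] (size 2), [r¹²] (size 2), [r¹¹] (size 2), [r¹⁰] (size 2), [r⁹] (size 1), [r⁸s] (size 9), [rs] (size 9).
Class equation: 1 + 2 + 2 + 2 + 2 + 2 + 2 + 2 + 2 + 1 + 9 + 9 = 36 = |G|. So G has 12 conjugacy classes.

Answer: 12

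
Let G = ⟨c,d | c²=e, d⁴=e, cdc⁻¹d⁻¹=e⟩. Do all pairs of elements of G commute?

Each pair of generators commutes: c·d = cd = d·c. Since the generators pairwise commute, every element of G commutes with every other, so G is abelian.

Answer: Yes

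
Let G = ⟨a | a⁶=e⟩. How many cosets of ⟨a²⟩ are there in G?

First find ord(a²) by computing successive powers:
  (a²)¹ = a², (a²)² = a⁴, (a²)³ = e.
So |⟨a²⟩| = ord(a²) = 3. With |G| = 6, by Lagrange [G : ⟨a²⟩] = 6/3 = 2.

Answer: 2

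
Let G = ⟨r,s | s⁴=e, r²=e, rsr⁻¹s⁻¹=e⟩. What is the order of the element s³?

Compute successive powers until reaching e:
  (s³)¹ = s³, (s³)² = s², (s³)³ = s, (s³)⁴ = e.
The smallest positive k with (s³)ᵏ = e is 4.

Answer: 4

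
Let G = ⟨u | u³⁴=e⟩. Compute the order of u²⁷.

Compute successive powers until reaching e:
  (u²⁷)¹ = u²⁷, (u²⁷)² = u²⁰, (u²⁷)³ = u¹³, (u²⁷)⁴ = u⁶, (u²⁷)⁵ = u³³, (u²⁷)⁶ = u²⁶, (u²⁷)⁷ = u¹⁹, (u²⁷)⁸ = u¹², (u²⁷)⁹ = u⁵, (u²⁷)¹⁰ = u³², (u²⁷)¹¹ = u²⁵, (u²⁷)¹² = u¹⁸, (u²⁷)¹³ = u¹¹, (u²⁷)¹⁴ = u⁴, (u²⁷)¹⁵ = u³¹, (u²⁷)¹⁶ = u²⁴, (u²⁷)¹⁷ = u¹⁷, (u²⁷)¹⁸ = u¹⁰, (u²⁷)¹⁹ = u³, (u²⁷)²⁰ = u³⁰, (u²⁷)²¹ = u²³, (u²⁷)²² = u¹⁶, (u²⁷)²³ = u⁹, (u²⁷)²⁴ = u², (u²⁷)²⁵ = u²⁹, (u²⁷)²⁶ = u²², (u²⁷)²⁷ = u¹⁵, (u²⁷)²⁸ = u⁸, (u²⁷)²⁹ = u, (u²⁷)³⁰ = u²⁸, (u²⁷)³¹ = u²¹, (u²⁷)³² = u¹⁴, (u²⁷)³³ = u⁷, (u²⁷)³⁴ = e.
The smallest positive k with (u²⁷)ᵏ = e is 34.

Answer: 34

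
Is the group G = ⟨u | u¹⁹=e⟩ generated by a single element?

|G| = 19. The element u has order 19 (its powers give 19 distinct elements), so ⟨u⟩ = G and G is cyclic.

Answer: Yes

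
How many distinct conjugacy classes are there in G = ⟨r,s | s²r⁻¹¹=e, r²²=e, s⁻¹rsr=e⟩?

The conjugacy classes (representative and size) are:
  [e] (size 1), [r²¹] (size 2), [r²] (size 2), [r³] (size 2), [r¹⁸] (size 2), [r¹⁷] (size 2), [r⁶] (size 2), [r⁷] (size 2), [r⁸] (size 2), [r¹³] (size 2), [r¹²] (size 2), [r¹¹] (size 1), [r¹⁰s] (size 11), [r⁷s] (size 11).
Class equation: 1 + 2 + 2 + 2 + 2 + 2 + 2 + 2 + 2 + 2 + 2 + 1 + 11 + 11 = 44 = |G|. So G has 14 conjugacy classes.

Answer: 14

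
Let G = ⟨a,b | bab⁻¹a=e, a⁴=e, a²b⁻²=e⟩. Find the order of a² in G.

Compute successive powers until reaching e:
  (a²)¹ = a², (a²)² = e.
The smallest positive k with (a²)ᵏ = e is 2.

Answer: 2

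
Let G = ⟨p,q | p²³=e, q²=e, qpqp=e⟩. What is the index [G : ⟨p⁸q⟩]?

First find ord(p⁸q) by computing successive powers:
  (p⁸q)¹ = p⁸q, (p⁸q)² = e.
So |⟨p⁸q⟩| = ord(p⁸q) = 2. With |G| = 46, by Lagrange [G : ⟨p⁸q⟩] = 46/2 = 23.

Answer: 23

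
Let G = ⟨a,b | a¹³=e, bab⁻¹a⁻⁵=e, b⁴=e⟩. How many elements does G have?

Enumerate words in the generators, reducing via the relations: the distinct elements are
  {a, b, e, ab, a², a³, a⁴, a⁵, a⁶, a⁷, a⁸, a⁹, b², b³, ab², ab³, a²b, a³b, a¹², a¹¹, a¹⁰, a⁴b, a⁵b, a⁶b, a⁷b, a⁸b, a⁹b, a²b², a²b³, a³b², a³b³, a¹²b, a¹¹b, a¹⁰b, a⁴b², a⁴b³, a⁵b², a⁵b³, a⁶b², a⁶b³, a⁷b², a⁷b³, a⁸b², a⁸b³, a⁹b², a⁹b³, a¹²b², a¹²b³, a¹¹b², a¹¹b³, a¹⁰b², a¹⁰b³}.
No further products give new elements, so |G| = 52.

Answer: 52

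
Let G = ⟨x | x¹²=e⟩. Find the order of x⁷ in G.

Compute successive powers until reaching e:
  (x⁷)¹ = x⁷, (x⁷)² = x², (x⁷)³ = x⁹, (x⁷)⁴ = x⁴, (x⁷)⁵ = x¹¹, (x⁷)⁶ = x⁶, (x⁷)⁷ = x, (x⁷)⁸ = x⁸, (x⁷)⁹ = x³, (x⁷)¹⁰ = x¹⁰, (x⁷)¹¹ = x⁵, (x⁷)¹² = e.
The smallest positive k with (x⁷)ᵏ = e is 12.

Answer: 12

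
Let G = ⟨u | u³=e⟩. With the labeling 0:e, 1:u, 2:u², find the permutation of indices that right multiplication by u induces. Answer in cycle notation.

(0 1 2)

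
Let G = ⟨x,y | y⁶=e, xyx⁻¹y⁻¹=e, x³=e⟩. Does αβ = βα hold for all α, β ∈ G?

Each pair of generators commutes: x·y = xy = y·x. Since the generators pairwise commute, every element of G commutes with every other, so G is abelian.

Answer: Yes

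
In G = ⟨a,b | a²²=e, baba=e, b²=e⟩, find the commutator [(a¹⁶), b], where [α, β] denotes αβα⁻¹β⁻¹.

[(a¹⁶), b] = (a¹⁶)·b·(a¹⁶)⁻¹·b⁻¹.
  (a¹⁶) · b = a¹⁶b
  (a¹⁶b) · (a⁶) = a¹⁰b
  (a¹⁰b) · b = a¹⁰

Answer: a¹⁰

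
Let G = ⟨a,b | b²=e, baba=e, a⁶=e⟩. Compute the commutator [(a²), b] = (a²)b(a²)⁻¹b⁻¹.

[(a²), b] = (a²)·b·(a²)⁻¹·b⁻¹.
  (a²) · b = a²b
  (a²b) · (a⁴) = a⁴b
  (a⁴b) · b = a⁴

Answer: a⁴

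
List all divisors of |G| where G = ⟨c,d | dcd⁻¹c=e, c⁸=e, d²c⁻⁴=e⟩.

|G| = 16 = 2⁴. By Lagrange's theorem the order of any subgroup divides 16; the divisors of 16 are 1, 2, 4, 8, 16.

Answer: 1, 2, 4, 8, 16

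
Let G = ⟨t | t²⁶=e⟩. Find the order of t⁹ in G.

Compute successive powers until reaching e:
  (t⁹)¹ = t⁹, (t⁹)² = t¹⁸, (t⁹)³ = t, (t⁹)⁴ = t¹⁰, (t⁹)⁵ = t¹⁹, (t⁹)⁶ = t², (t⁹)⁷ = t¹¹, (t⁹)⁸ = t²⁰, (t⁹)⁹ = t³, (t⁹)¹⁰ = t¹², (t⁹)¹¹ = t²¹, (t⁹)¹² = t⁴, (t⁹)¹³ = t¹³, (t⁹)¹⁴ = t²², (t⁹)¹⁵ = t⁵, (t⁹)¹⁶ = t¹⁴, (t⁹)¹⁷ = t²³, (t⁹)¹⁸ = t⁶, (t⁹)¹⁹ = t¹⁵, (t⁹)²⁰ = t²⁴, (t⁹)²¹ = t⁷, (t⁹)²² = t¹⁶, (t⁹)²³ = t²⁵, (t⁹)²⁴ = t⁸, (t⁹)²⁵ = t¹⁷, (t⁹)²⁶ = e.
The smallest positive k with (t⁹)ᵏ = e is 26.

Answer: 26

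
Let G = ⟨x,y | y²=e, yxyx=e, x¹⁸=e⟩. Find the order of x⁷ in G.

Compute successive powers until reaching e:
  (x⁷)¹ = x⁷, (x⁷)² = x¹⁴, (x⁷)³ = x³, (x⁷)⁴ = x¹⁰, (x⁷)⁵ = x¹⁷, (x⁷)⁶ = x⁶, (x⁷)⁷ = x¹³, (x⁷)⁸ = x², (x⁷)⁹ = x⁹, (x⁷)¹⁰ = x¹⁶, (x⁷)¹¹ = x⁵, (x⁷)¹² = x¹², (x⁷)¹³ = x, (x⁷)¹⁴ = x⁸, (x⁷)¹⁵ = x¹⁵, (x⁷)¹⁶ = x⁴, (x⁷)¹⁷ = x¹¹, (x⁷)¹⁸ = e.
The smallest positive k with (x⁷)ᵏ = e is 18.

Answer: 18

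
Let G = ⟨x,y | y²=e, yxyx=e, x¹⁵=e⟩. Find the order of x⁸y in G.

Compute successive powers until reaching e:
  (x⁸y)¹ = x⁸y, (x⁸y)² = e.
The smallest positive k with (x⁸y)ᵏ = e is 2.

Answer: 2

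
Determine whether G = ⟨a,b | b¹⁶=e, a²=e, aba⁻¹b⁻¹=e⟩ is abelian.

Each pair of generators commutes: a·b = ab = b·a. Since the generators pairwise commute, every element of G commutes with every other, so G is abelian.

Answer: Yes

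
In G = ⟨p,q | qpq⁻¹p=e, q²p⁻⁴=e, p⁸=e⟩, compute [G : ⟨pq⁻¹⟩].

First find ord(pq⁻¹) by computing successive powers:
  (pq⁻¹)¹ = pq⁻¹, (pq⁻¹)² = p⁴, (pq⁻¹)³ = pq, (pq⁻¹)⁴ = e.
So |⟨pq⁻¹⟩| = ord(pq⁻¹) = 4. With |G| = 16, by Lagrange [G : ⟨pq⁻¹⟩] = 16/4 = 4.

Answer: 4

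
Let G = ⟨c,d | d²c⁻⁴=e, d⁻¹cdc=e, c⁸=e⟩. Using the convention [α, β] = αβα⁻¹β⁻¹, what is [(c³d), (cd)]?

[(c³d), (cd)] = (c³d)·(cd)·(c³d)⁻¹·(cd)⁻¹.
  (c³d) · (cd) = c⁶
  (c⁶) · (c³d⁻¹) = cd⁻¹
  (cd⁻¹) · (cd⁻¹) = c⁴

Answer: c⁴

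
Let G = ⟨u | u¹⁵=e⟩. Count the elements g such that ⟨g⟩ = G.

G is cyclic of order 15. An element generates G iff its order is 15, and a cyclic group of order 15 has exactly φ(15) = 8 such elements.

Answer: 8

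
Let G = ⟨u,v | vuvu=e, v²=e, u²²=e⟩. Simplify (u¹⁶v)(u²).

Compute (u¹⁶v) · (u²) by multiplying left to right and reducing via the relations at each step:
  (u¹⁶v) · u² = u¹⁴v

Answer: u¹⁴v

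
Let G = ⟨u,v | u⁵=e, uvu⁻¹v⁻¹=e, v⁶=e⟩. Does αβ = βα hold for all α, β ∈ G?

Each pair of generators commutes: u·v = uv = v·u. Since the generators pairwise commute, every element of G commutes with every other, so G is abelian.

Answer: Yes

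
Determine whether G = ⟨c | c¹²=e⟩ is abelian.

G has a single generator, so G is cyclic and hence abelian.

Answer: Yes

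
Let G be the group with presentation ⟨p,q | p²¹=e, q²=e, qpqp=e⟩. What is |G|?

Enumerate words in the generators, reducing via the relations: the distinct elements are
  {e, p, q, pq, p², p³, p⁴, p⁵, p⁶, p⁷, p⁸, p⁹, p²q, p²⁰, p³q, p¹², p¹³, p¹¹, p¹⁰, p¹⁴, p¹⁵, p¹⁶, p¹⁷, p¹⁸, p¹⁹, p⁴q, p⁵q, p⁶q, p⁷q, p⁸q, p⁹q, p²⁰q, p¹²q, p¹³q, p¹¹q, p¹⁰q, p¹⁴q, p¹⁵q, p¹⁶q, p¹⁷q, p¹⁸q, p¹⁹q}.
No further products give new elements, so |G| = 42.

Answer: 42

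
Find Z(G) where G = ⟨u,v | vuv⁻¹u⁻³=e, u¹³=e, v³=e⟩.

An element z ∈ Z(G) iff z commutes with every generator.
For example e is central: e·u = u = u·e; e·v = v = v·e.
Whereas u ∉ Z(G) since u·v = uv ≠ u³v = v·u.
Checking each of the 39 elements this way gives Z(G) = {e}, of order 1.

Answer: {e}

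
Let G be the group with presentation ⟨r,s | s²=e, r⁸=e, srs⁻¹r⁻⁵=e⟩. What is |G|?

Enumerate words in the generators, reducing via the relations: the distinct elements are
  {e, r, s, rs, r², r³, r⁴, r⁵, r⁶, r⁷, r²s, r³s, r⁴s, r⁵s, r⁶s, r⁷s}.
No further products give new elements, so |G| = 16.

Answer: 16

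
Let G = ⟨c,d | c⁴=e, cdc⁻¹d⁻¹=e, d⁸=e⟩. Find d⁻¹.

The order of d is 8 (smallest k with dᵏ = e), so d⁻¹ = d⁷ = d⁷.
Check: d · (d⁷) → d · d⁷ = e, giving e as required.

Answer: d⁷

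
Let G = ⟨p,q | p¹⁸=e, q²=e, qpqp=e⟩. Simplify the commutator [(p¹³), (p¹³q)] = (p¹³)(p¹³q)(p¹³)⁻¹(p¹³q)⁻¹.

[(p¹³), (p¹³q)] = (p¹³)·(p¹³q)·(p¹³)⁻¹·(p¹³q)⁻¹.
  (p¹³) · (p¹³q) = p⁸q
  (p⁸q) · (p⁵) = p³q
  (p³q) · (p¹³q) = p⁸

Answer: p⁸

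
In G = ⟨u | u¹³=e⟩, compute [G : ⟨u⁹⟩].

First find ord(u⁹) by computing successive powers:
  (u⁹)¹ = u⁹, (u⁹)² = u⁵, (u⁹)³ = u, (u⁹)⁴ = u¹⁰, (u⁹)⁵ = u⁶, (u⁹)⁶ = u², (u⁹)⁷ = u¹¹, (u⁹)⁸ = u⁷, (u⁹)⁹ = u³, (u⁹)¹⁰ = u¹², (u⁹)¹¹ = u⁸, (u⁹)¹² = u⁴, (u⁹)¹³ = e.
So |⟨u⁹⟩| = ord(u⁹) = 13. With |G| = 13, by Lagrange [G : ⟨u⁹⟩] = 13/13 = 1.

Answer: 1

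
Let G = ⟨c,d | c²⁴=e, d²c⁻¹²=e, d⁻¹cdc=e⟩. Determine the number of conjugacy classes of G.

The conjugacy classes (representative and size) are:
  [e] (size 1), [c] (size 2), [c²] (size 2), [c³] (size 2), [c⁴] (size 2), [c⁵] (size 2), [c¹⁸] (size 2), [c⁷] (size 2), [c¹⁶] (size 2), [c¹⁵] (size 2), [c¹⁴] (size 2), [c¹³] (size 2), [c¹²] (size 1), [c⁶d] (size 12), [c⁵d⁻¹] (size 12).
Class equation: 1 + 2 + 2 + 2 + 2 + 2 + 2 + 2 + 2 + 2 + 2 + 2 + 1 + 12 + 12 = 48 = |G|. So G has 15 conjugacy classes.

Answer: 15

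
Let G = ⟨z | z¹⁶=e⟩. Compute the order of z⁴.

Compute successive powers until reaching e:
  (z⁴)¹ = z⁴, (z⁴)² = z⁸, (z⁴)³ = z¹², (z⁴)⁴ = e.
The smallest positive k with (z⁴)ᵏ = e is 4.

Answer: 4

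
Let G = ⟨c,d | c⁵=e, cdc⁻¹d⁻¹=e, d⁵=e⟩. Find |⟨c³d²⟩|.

|⟨c³d²⟩| equals the order of c³d². Compute successive powers until reaching e:
  (c³d²)¹ = c³d², (c³d²)² = cd⁴, (c³d²)³ = c⁴d, (c³d²)⁴ = c²d³, (c³d²)⁵ = e.
The smallest positive k with (c³d²)ᵏ = e is 5, so |⟨c³d²⟩| = 5.

Answer: 5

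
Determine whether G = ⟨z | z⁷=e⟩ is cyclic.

|G| = 7. The element z has order 7 (its powers give 7 distinct elements), so ⟨z⟩ = G and G is cyclic.

Answer: Yes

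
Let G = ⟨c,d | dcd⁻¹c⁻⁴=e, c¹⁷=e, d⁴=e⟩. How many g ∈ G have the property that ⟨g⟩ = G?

⟨g⟩ = G would require ord(g) = |G| = 68, but the maximum element order in G is 17 < 68. So G is not cyclic and no single element generates it: the count is 0.

Answer: 0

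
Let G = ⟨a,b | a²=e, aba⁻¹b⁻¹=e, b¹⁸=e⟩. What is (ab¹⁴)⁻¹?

The order of (ab¹⁴) is 18 (smallest k with (ab¹⁴)ᵏ = e), so (ab¹⁴)⁻¹ = (ab¹⁴)¹⁷ = ab⁴.
Check: (ab¹⁴) · (ab⁴) → (ab¹⁴) · a = b¹⁴;   (b¹⁴) · b⁴ = e, giving e as required.

Answer: ab⁴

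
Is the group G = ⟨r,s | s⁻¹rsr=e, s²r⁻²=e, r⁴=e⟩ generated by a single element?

Every cyclic group is abelian. But r·s = rs while s·r = rs⁻¹, so r·s ≠ s·r and G is not abelian. Hence G is not cyclic.

Answer: No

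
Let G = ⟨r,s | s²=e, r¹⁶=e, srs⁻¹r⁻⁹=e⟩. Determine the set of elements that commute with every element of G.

An element z ∈ Z(G) iff z commutes with every generator.
For example r² is central: (r²)·r = r³ = r·(r²); (r²)·s = r²s = s·(r²).
Whereas r ∉ Z(G) since r·s = rs ≠ r⁹s = s·r.
Checking each of the 32 elements this way gives Z(G) = {e, r², r⁴, r⁶, r⁸, r¹⁰, r¹², r¹⁴}, of order 8.

Answer: {e, r², r⁴, r⁶, r⁸, r¹⁰, r¹², r¹⁴}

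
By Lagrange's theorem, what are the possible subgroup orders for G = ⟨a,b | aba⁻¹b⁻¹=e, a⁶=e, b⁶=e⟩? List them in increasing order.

|G| = 36 = 2² · 3². By Lagrange's theorem the order of any subgroup divides 36; the divisors of 36 are 1, 2, 3, 4, 6, 9, 12, 18, 36.

Answer: 1, 2, 3, 4, 6, 9, 12, 18, 36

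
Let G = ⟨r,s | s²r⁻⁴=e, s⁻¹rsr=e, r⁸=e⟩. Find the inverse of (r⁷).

The order of (r⁷) is 8 (smallest k with (r⁷)ᵏ = e), so (r⁷)⁻¹ = (r⁷)⁷ = r.
Check: (r⁷) · r → (r⁷) · r = e, giving e as required.

Answer: r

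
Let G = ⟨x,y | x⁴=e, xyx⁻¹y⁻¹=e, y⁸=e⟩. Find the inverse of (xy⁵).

The order of (xy⁵) is 8 (smallest k with (xy⁵)ᵏ = e), so (xy⁵)⁻¹ = (xy⁵)⁷ = x³y³.
Check: (xy⁵) · (x³y³) → (xy⁵) · x³ = y⁵;   (y⁵) · y³ = e, giving e as required.

Answer: x³y³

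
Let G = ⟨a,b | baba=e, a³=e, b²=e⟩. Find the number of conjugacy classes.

The conjugacy classes (representative and size) are:
  [e] (size 1), [a] (size 2), [ab] (size 3).
Class equation: 1 + 2 + 3 = 6 = |G|. So G has 3 conjugacy classes.

Answer: 3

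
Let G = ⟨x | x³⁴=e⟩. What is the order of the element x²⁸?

Compute successive powers until reaching e:
  (x²⁸)¹ = x²⁸, (x²⁸)² = x²², (x²⁸)³ = x¹⁶, (x²⁸)⁴ = x¹⁰, (x²⁸)⁵ = x⁴, (x²⁸)⁶ = x³², (x²⁸)⁷ = x²⁶, (x²⁸)⁸ = x²⁰, (x²⁸)⁹ = x¹⁴, (x²⁸)¹⁰ = x⁸, (x²⁸)¹¹ = x², (x²⁸)¹² = x³⁰, (x²⁸)¹³ = x²⁴, (x²⁸)¹⁴ = x¹⁸, (x²⁸)¹⁵ = x¹², (x²⁸)¹⁶ = x⁶, (x²⁸)¹⁷ = e.
The smallest positive k with (x²⁸)ᵏ = e is 17.

Answer: 17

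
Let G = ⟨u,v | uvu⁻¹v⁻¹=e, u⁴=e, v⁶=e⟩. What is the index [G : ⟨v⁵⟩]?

First find ord(v⁵) by computing successive powers:
  (v⁵)¹ = v⁵, (v⁵)² = v⁴, (v⁵)³ = v³, (v⁵)⁴ = v², (v⁵)⁵ = v, (v⁵)⁶ = e.
So |⟨v⁵⟩| = ord(v⁵) = 6. With |G| = 24, by Lagrange [G : ⟨v⁵⟩] = 24/6 = 4.

Answer: 4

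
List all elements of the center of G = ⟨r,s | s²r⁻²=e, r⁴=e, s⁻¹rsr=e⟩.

An element z ∈ Z(G) iff z commutes with every generator.
For example r² is central: (r²)·r = r³ = r·(r²); (r²)·s = s⁻¹ = s·(r²).
Whereas r ∉ Z(G) since r·s = rs ≠ rs⁻¹ = s·r.
Checking each of the 8 elements this way gives Z(G) = {e, r²}, of order 2.

Answer: {e, r²}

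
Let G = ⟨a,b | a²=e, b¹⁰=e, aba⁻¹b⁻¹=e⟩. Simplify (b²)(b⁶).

Compute (b²) · (b⁶) by multiplying left to right and reducing via the relations at each step:
  (b²) · b⁶ = b⁸

Answer: b⁸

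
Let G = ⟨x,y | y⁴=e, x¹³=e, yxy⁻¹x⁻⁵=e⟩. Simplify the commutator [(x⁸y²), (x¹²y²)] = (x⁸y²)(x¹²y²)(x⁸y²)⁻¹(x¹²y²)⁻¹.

[(x⁸y²), (x¹²y²)] = (x⁸y²)·(x¹²y²)·(x⁸y²)⁻¹·(x¹²y²)⁻¹.
  (x⁸y²) · (x¹²y²) = x⁹
  (x⁹) · (x⁸y²) = x⁴y²
  (x⁴y²) · (x¹²y²) = x⁵

Answer: x⁵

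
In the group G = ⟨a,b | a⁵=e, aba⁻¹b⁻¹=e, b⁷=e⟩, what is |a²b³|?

Compute successive powers until reaching e:
  (a²b³)¹ = a²b³, (a²b³)² = a⁴b⁶, (a²b³)³ = ab², (a²b³)⁴ = a³b⁵, (a²b³)⁵ = b, (a²b³)⁶ = a²b⁴, (a²b³)⁷ = a⁴, (a²b³)⁸ = ab³, (a²b³)⁹ = a³b⁶, (a²b³)¹⁰ = b², (a²b³)¹¹ = a²b⁵, (a²b³)¹² = a⁴b, (a²b³)¹³ = ab⁴, (a²b³)¹⁴ = a³, (a²b³)¹⁵ = b³, (a²b³)¹⁶ = a²b⁶, (a²b³)¹⁷ = a⁴b², (a²b³)¹⁸ = ab⁵, (a²b³)¹⁹ = a³b, (a²b³)²⁰ = b⁴, (a²b³)²¹ = a², (a²b³)²² = a⁴b³, (a²b³)²³ = ab⁶, (a²b³)²⁴ = a³b², (a²b³)²⁵ = b⁵, (a²b³)²⁶ = a²b, (a²b³)²⁷ = a⁴b⁴, (a²b³)²⁸ = a, (a²b³)²⁹ = a³b³, (a²b³)³⁰ = b⁶, (a²b³)³¹ = a²b², (a²b³)³² = a⁴b⁵, (a²b³)³³ = ab, (a²b³)³⁴ = a³b⁴, (a²b³)³⁵ = e.
The smallest positive k with (a²b³)ᵏ = e is 35.

Answer: 35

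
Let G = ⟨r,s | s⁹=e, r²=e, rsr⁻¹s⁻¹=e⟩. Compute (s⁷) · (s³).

Compute (s⁷) · (s³) by multiplying left to right and reducing via the relations at each step:
  (s⁷) · s³ = s

Answer: s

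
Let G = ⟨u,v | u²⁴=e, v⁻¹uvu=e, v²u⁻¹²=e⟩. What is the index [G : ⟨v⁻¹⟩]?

First find ord(v⁻¹) by computing successive powers:
  (v⁻¹)¹ = v⁻¹, (v⁻¹)² = u¹², (v⁻¹)³ = v, (v⁻¹)⁴ = e.
So |⟨v⁻¹⟩| = ord(v⁻¹) = 4. With |G| = 48, by Lagrange [G : ⟨v⁻¹⟩] = 48/4 = 12.

Answer: 12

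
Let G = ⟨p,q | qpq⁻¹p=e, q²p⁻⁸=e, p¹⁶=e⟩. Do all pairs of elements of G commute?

p·q = pq but q·p = p⁷q⁻¹, so p·q ≠ q·p and G is not abelian.

Answer: No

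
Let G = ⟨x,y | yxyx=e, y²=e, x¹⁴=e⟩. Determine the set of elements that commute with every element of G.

An element z ∈ Z(G) iff z commutes with every generator.
For example x⁷ is central: (x⁷)·x = x⁸ = x·(x⁷); (x⁷)·y = x⁷y = y·(x⁷).
Whereas x ∉ Z(G) since x·y = xy ≠ x¹³y = y·x.
Checking each of the 28 elements this way gives Z(G) = {e, x⁷}, of order 2.

Answer: {e, x⁷}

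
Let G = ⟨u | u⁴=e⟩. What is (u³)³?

Compute successive powers of (u³), reducing at each step:
  (u³)²: (u³) · u³ = u²
  (u³)³: (u²) · u³ = u

Answer: u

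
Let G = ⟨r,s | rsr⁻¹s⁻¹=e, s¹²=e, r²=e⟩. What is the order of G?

Enumerate words in the generators, reducing via the relations: the distinct elements are
  {e, r, s, rs, s², s³, s⁴, s⁵, s⁶, s⁷, s⁸, s⁹, rs², rs³, rs⁴, rs⁵, rs⁶, rs⁷, rs⁸, rs⁹, s¹¹, s¹⁰, rs¹¹, rs¹⁰}.
No further products give new elements, so |G| = 24.

Answer: 24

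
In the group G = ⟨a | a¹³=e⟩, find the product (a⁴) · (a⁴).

Compute (a⁴) · (a⁴) by multiplying left to right and reducing via the relations at each step:
  (a⁴) · a⁴ = a⁸

Answer: a⁸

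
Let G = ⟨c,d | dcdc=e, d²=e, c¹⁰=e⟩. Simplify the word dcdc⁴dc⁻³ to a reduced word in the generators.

Multiply left to right, reducing at each step:
  d · c = c⁹d
  (c⁹d) · d = c⁹
  (c⁹) · c⁴ = c³
  (c³) · d = c³d
  (c³d) · c⁻³ = c⁶d

Answer: c⁶d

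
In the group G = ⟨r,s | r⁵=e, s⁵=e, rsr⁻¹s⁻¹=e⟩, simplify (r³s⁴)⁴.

Compute successive powers of (r³s⁴), reducing at each step:
  (r³s⁴)²: (r³s⁴) · r³ = rs⁴;   (rs⁴) · s⁴ = rs³
  (r³s⁴)³: (rs³) · r³ = r⁴s³;   (r⁴s³) · s⁴ = r⁴s²
  (r³s⁴)⁴: (r⁴s²) · r³ = r²s²;   (r²s²) · s⁴ = r²s

Answer: r²s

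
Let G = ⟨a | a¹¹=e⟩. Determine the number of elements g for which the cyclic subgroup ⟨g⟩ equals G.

G is cyclic of order 11. An element generates G iff its order is 11, and a cyclic group of order 11 has exactly φ(11) = 10 such elements.

Answer: 10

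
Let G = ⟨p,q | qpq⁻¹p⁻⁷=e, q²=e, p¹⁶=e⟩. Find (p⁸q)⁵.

Compute successive powers of (p⁸q), reducing at each step:
  (p⁸q)²: (p⁸q) · p⁸ = q;   q · q = e
  (p⁸q)³: e · p⁸ = p⁸;   (p⁸) · q = p⁸q
  (p⁸q)⁴: (p⁸q) · p⁸ = q;   q · q = e
  (p⁸q)⁵: e · p⁸ = p⁸;   (p⁸) · q = p⁸q

Answer: p⁸q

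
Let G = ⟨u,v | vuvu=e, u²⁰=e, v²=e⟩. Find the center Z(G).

An element z ∈ Z(G) iff z commutes with every generator.
For example u¹⁰ is central: (u¹⁰)·u = u¹¹ = u·(u¹⁰); (u¹⁰)·v = u¹⁰v = v·(u¹⁰).
Whereas u ∉ Z(G) since u·v = uv ≠ u¹⁹v = v·u.
Checking each of the 40 elements this way gives Z(G) = {e, u¹⁰}, of order 2.

Answer: {e, u¹⁰}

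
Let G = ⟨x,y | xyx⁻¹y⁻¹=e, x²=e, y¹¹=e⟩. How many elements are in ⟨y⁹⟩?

|⟨y⁹⟩| equals the order of y⁹. Compute successive powers until reaching e:
  (y⁹)¹ = y⁹, (y⁹)² = y⁷, (y⁹)³ = y⁵, (y⁹)⁴ = y³, (y⁹)⁵ = y, (y⁹)⁶ = y¹⁰, (y⁹)⁷ = y⁸, (y⁹)⁸ = y⁶, (y⁹)⁹ = y⁴, (y⁹)¹⁰ = y², (y⁹)¹¹ = e.
The smallest positive k with (y⁹)ᵏ = e is 11, so |⟨y⁹⟩| = 11.

Answer: 11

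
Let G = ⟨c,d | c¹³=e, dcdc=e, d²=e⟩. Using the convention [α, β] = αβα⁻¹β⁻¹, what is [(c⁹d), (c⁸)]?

[(c⁹d), (c⁸)] = (c⁹d)·(c⁸)·(c⁹d)⁻¹·(c⁸)⁻¹.
  (c⁹d) · (c⁸) = cd
  (cd) · (c⁹d) = c⁵
  (c⁵) · (c⁵) = c¹⁰

Answer: c¹⁰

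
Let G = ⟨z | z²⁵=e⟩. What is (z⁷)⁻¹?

The order of (z⁷) is 25 (smallest k with (z⁷)ᵏ = e), so (z⁷)⁻¹ = (z⁷)²⁴ = z¹⁸.
Check: (z⁷) · (z¹⁸) → (z⁷) · z¹⁸ = e, giving e as required.

Answer: z¹⁸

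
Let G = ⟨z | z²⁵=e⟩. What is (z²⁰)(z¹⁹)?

Compute (z²⁰) · (z¹⁹) by multiplying left to right and reducing via the relations at each step:
  (z²⁰) · z¹⁹ = z¹⁴

Answer: z¹⁴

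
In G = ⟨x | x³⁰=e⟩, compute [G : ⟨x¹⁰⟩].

First find ord(x¹⁰) by computing successive powers:
  (x¹⁰)¹ = x¹⁰, (x¹⁰)² = x²⁰, (x¹⁰)³ = e.
So |⟨x¹⁰⟩| = ord(x¹⁰) = 3. With |G| = 30, by Lagrange [G : ⟨x¹⁰⟩] = 30/3 = 10.

Answer: 10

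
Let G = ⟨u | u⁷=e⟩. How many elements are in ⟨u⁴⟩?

|⟨u⁴⟩| equals the order of u⁴. Compute successive powers until reaching e:
  (u⁴)¹ = u⁴, (u⁴)² = u, (u⁴)³ = u⁵, (u⁴)⁴ = u², (u⁴)⁵ = u⁶, (u⁴)⁶ = u³, (u⁴)⁷ = e.
The smallest positive k with (u⁴)ᵏ = e is 7, so |⟨u⁴⟩| = 7.

Answer: 7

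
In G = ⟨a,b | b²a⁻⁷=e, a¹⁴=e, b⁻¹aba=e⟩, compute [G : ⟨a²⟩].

First find ord(a²) by computing successive powers:
  (a²)¹ = a², (a²)² = a⁴, (a²)³ = a⁶, (a²)⁴ = a⁸, (a²)⁵ = a¹⁰, (a²)⁶ = a¹², (a²)⁷ = e.
So |⟨a²⟩| = ord(a²) = 7. With |G| = 28, by Lagrange [G : ⟨a²⟩] = 28/7 = 4.

Answer: 4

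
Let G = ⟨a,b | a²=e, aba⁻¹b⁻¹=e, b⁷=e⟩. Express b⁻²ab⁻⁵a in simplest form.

Multiply left to right, reducing at each step:
  (b⁵) · a = ab⁵
  (ab⁵) · b⁻⁵ = a
  a · a = e

Answer: e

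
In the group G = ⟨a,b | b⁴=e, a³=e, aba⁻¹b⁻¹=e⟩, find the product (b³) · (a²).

Compute (b³) · (a²) by multiplying left to right and reducing via the relations at each step:
  (b³) · a² = a²b³

Answer: a²b³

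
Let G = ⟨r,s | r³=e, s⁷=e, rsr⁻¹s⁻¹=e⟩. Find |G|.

Enumerate words in the generators, reducing via the relations: the distinct elements are
  {e, r, s, rs, r², s², s³, s⁴, s⁵, s⁶, rs², rs³, rs⁴, rs⁵, rs⁶, r²s, r²s², r²s³, r²s⁴, r²s⁵, r²s⁶}.
No further products give new elements, so |G| = 21.

Answer: 21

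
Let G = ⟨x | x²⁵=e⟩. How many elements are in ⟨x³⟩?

|⟨x³⟩| equals the order of x³. Compute successive powers until reaching e:
  (x³)¹ = x³, (x³)² = x⁶, (x³)³ = x⁹, (x³)⁴ = x¹², (x³)⁵ = x¹⁵, (x³)⁶ = x¹⁸, (x³)⁷ = x²¹, (x³)⁸ = x²⁴, (x³)⁹ = x², (x³)¹⁰ = x⁵, (x³)¹¹ = x⁸, (x³)¹² = x¹¹, (x³)¹³ = x¹⁴, (x³)¹⁴ = x¹⁷, (x³)¹⁵ = x²⁰, (x³)¹⁶ = x²³, (x³)¹⁷ = x, (x³)¹⁸ = x⁴, (x³)¹⁹ = x⁷, (x³)²⁰ = x¹⁰, (x³)²¹ = x¹³, (x³)²² = x¹⁶, (x³)²³ = x¹⁹, (x³)²⁴ = x²², (x³)²⁵ = e.
The smallest positive k with (x³)ᵏ = e is 25, so |⟨x³⟩| = 25.

Answer: 25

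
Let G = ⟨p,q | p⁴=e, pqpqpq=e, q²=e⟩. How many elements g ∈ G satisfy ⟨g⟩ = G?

⟨g⟩ = G would require ord(g) = |G| = 24, but the maximum element order in G is 4 < 24. So G is not cyclic and no single element generates it: the count is 0.

Answer: 0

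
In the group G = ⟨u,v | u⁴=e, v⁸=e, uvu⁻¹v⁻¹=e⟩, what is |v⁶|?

Compute successive powers until reaching e:
  (v⁶)¹ = v⁶, (v⁶)² = v⁴, (v⁶)³ = v², (v⁶)⁴ = e.
The smallest positive k with (v⁶)ᵏ = e is 4.

Answer: 4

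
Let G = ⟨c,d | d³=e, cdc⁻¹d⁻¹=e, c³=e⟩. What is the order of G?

Enumerate words in the generators, reducing via the relations: the distinct elements are
  {c, d, e, cd, c², d², cd², c²d, c²d²}.
No further products give new elements, so |G| = 9.

Answer: 9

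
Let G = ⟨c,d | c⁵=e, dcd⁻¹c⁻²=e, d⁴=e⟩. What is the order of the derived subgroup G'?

G' = [G, G] is generated by all commutators. The generator-pair commutators are: [c, d] = c⁴.
The subgroup they normally generate is {e, c, c², c³, c⁴}, of order 5.
Check: |G/G'| = 20/5 = 4 is the order of the abelianisation.

Answer: 5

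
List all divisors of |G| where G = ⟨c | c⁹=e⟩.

|G| = 9 = 3². By Lagrange's theorem the order of any subgroup divides 9; the divisors of 9 are 1, 3, 9.

Answer: 1, 3, 9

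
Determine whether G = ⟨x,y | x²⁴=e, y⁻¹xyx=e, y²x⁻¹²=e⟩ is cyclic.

Every cyclic group is abelian. But x·y = xy while y·x = x¹¹y⁻¹, so x·y ≠ y·x and G is not abelian. Hence G is not cyclic.

Answer: No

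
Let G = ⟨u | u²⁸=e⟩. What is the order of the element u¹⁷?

Compute successive powers until reaching e:
  (u¹⁷)¹ = u¹⁷, (u¹⁷)² = u⁶, (u¹⁷)³ = u²³, (u¹⁷)⁴ = u¹², (u¹⁷)⁵ = u, (u¹⁷)⁶ = u¹⁸, (u¹⁷)⁷ = u⁷, (u¹⁷)⁸ = u²⁴, (u¹⁷)⁹ = u¹³, (u¹⁷)¹⁰ = u², (u¹⁷)¹¹ = u¹⁹, (u¹⁷)¹² = u⁸, (u¹⁷)¹³ = u²⁵, (u¹⁷)¹⁴ = u¹⁴, (u¹⁷)¹⁵ = u³, (u¹⁷)¹⁶ = u²⁰, (u¹⁷)¹⁷ = u⁹, (u¹⁷)¹⁸ = u²⁶, (u¹⁷)¹⁹ = u¹⁵, (u¹⁷)²⁰ = u⁴, (u¹⁷)²¹ = u²¹, (u¹⁷)²² = u¹⁰, (u¹⁷)²³ = u²⁷, (u¹⁷)²⁴ = u¹⁶, (u¹⁷)²⁵ = u⁵, (u¹⁷)²⁶ = u²², (u¹⁷)²⁷ = u¹¹, (u¹⁷)²⁸ = e.
The smallest positive k with (u¹⁷)ᵏ = e is 28.

Answer: 28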